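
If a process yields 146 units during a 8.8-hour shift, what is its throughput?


Throughput = units / time
= 146 / 8.8
= 16.6 units/hour


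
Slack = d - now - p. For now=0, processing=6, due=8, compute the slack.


Slack = due - current_time - processing
= 8 - 0 - 6
= 2


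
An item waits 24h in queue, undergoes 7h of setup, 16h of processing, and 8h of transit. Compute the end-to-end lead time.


Lead time = queue + setup + processing + transit
= 24 + 7 + 16 + 8
= 55 hours


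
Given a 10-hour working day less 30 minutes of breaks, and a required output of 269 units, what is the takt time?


Available = 10×60 - 30 = 570 min
Takt time = 570 / 269
= 2.12 min/unit


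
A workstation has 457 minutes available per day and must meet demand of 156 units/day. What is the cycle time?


Cycle time = available time / demand
= 457 / 156
= 2.93 min/unit


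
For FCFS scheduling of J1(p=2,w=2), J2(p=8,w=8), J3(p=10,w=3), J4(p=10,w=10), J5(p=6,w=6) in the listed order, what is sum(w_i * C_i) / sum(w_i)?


Completion times:
  J1: C=2, w×C=2×2=4
  J2: C=10, w×C=8×10=80
  J3: C=20, w×C=3×20=60
  J4: C=30, w×C=10×30=300
  J5: C=36, w×C=6×36=216
Sum w×C = 660
Sum w = 29
Weighted avg = 660/29
= 22.76


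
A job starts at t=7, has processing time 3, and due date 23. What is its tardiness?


Completion = start + processing = 7 + 3 = 10
Tardiness = max(0, C - d) = max(0, 10 - 23)
= max(0, -13)
= 0


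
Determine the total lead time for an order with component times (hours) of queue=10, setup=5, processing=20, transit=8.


Lead time = queue + setup + processing + transit
= 10 + 5 + 20 + 8
= 43 hours


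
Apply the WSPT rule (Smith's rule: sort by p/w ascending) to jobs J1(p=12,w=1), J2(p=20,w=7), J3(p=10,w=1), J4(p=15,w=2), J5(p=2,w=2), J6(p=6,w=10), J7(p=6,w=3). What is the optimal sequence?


WSPT (Smith's rule): sort by p/w ascending
  J6: p/w = 6/10 = 0.600
  J5: p/w = 2/2 = 1.000
  J7: p/w = 6/3 = 2.000
  J2: p/w = 20/7 = 2.857
  J4: p/w = 15/2 = 7.500
  J3: p/w = 10/1 = 10.000
  J1: p/w = 12/1 = 12.000
Order: J6 → J5 → J7 → J2 → J4 → J3 → J1


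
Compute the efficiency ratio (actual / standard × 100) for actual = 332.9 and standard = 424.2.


Efficiency = (actual / standard) × 100
= (332.9 / 424.2) × 100
= 78.5%


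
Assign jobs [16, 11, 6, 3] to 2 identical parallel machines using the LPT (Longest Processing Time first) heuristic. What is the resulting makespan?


Jobs (LPT sorted): [16, 11, 6, 3]
Machines: 2
  J=16 → Machine 1 (load: 0+16=16)
  J=11 → Machine 2 (load: 0+11=11)
  J=6 → Machine 2 (load: 11+6=17)
  J=3 → Machine 1 (load: 16+3=19)
Machine loads: [19, 17]
Makespan = max = 19 time units


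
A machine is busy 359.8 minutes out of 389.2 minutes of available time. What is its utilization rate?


Utilization = busy / total × 100
= 359.8 / 389.2 × 100
= 92.4%


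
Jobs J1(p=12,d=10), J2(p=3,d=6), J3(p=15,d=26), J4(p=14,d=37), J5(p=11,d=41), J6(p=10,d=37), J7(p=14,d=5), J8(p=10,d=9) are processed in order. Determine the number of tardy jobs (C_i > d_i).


Completion vs due date:
  J1: C=12, d=10 → TARDY
  J2: C=15, d=6 → TARDY
  J3: C=30, d=26 → TARDY
  J4: C=44, d=37 → TARDY
  J5: C=55, d=41 → TARDY
  J6: C=65, d=37 → TARDY
  J7: C=79, d=5 → TARDY
  J8: C=89, d=9 → TARDY
Tardy jobs: J1, J2, J3, J4, J5, J6, J7, J8
Count = 8


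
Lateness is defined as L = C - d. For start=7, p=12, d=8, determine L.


Completion = 7 + 12 = 19
Lateness = C - d = 19 - 8
= 11


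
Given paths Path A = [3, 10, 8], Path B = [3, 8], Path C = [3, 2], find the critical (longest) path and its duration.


Path A: 3 + 10 + 8 = 21
Path B: 3 + 8 = 11
Path C: 3 + 2 = 5
Critical path = longest = max(21, 11, 5)
= 21 (Path A)


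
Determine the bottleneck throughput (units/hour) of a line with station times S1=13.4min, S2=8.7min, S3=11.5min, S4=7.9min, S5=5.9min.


Bottleneck = longest station time
Station times: [13.4, 8.7, 11.5, 7.9, 5.9]
Max = 13.4 min
Rate = 60 / 13.4
= 4.48 units/hour (bottleneck: 13.4min)


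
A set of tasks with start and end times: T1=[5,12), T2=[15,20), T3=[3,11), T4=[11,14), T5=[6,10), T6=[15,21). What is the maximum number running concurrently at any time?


Check each time point for overlaps:
  t=6: 3 tasks active (T1, T3, T5)
Max concurrent = 3


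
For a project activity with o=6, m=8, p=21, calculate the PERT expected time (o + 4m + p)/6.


te = (o + 4m + p) / 6
= (6 + 4×8 + 21) / 6
= (6 + 32 + 21) / 6
= 59 / 6
= 9.83


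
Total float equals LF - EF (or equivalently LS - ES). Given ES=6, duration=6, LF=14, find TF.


EF = ES + duration = 6 + 6 = 12
LS = LF - duration = 14 - 6 = 8
Total Float = LF - EF = 14 - 12
(or LS - ES = 8 - 6)
= 2


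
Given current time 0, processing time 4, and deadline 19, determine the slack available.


Slack = due - current_time - processing
= 19 - 0 - 4
= 15


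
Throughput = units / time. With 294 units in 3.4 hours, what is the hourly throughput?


Throughput = units / time
= 294 / 3.4
= 86.5 units/hour


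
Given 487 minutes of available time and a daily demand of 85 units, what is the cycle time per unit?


Cycle time = available time / demand
= 487 / 85
= 5.73 min/unit


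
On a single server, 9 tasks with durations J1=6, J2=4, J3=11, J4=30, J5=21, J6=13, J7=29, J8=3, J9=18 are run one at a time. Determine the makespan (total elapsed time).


Sequential makespan: sum all processing times
= 6 + 4 + 11 + 30 + 21 + 13 + 29 + 3 + 18
= 135 time units


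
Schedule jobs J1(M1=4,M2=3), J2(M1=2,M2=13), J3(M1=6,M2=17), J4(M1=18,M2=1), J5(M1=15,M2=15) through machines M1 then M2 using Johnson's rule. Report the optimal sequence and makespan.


Johnson's rule:
Group 1 (M1≤M2, sort by M1): ['J2', 'J3', 'J5']
Group 2 (M1>M2, sort desc M2): ['J1', 'J4']
Sequence: J2 → J3 → J5 → J1 → J4
Makespan calculation:
  J2: M1 done=2, M2 done=15
  J3: M1 done=8, M2 done=32
  J5: M1 done=23, M2 done=47
  J1: M1 done=27, M2 done=50
  J4: M1 done=45, M2 done=51
= Sequence: J2 → J3 → J5 → J1 → J4, Makespan: 51


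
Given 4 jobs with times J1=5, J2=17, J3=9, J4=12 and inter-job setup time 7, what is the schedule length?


Makespan = Σ processing + (n-1) × setup
= (5 + 17 + 9 + 12) + (4-1)×7
= 43 + 21
= 64 time units


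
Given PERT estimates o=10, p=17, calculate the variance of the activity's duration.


σ² = ((p - o) / 6)² = (p - o)² / 36
= (17 - 10)² / 36
= 7² / 36
= 49 / 36
= 1.3611


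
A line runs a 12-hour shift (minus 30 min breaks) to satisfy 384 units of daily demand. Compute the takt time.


Available = 12×60 - 30 = 690 min
Takt time = 690 / 384
= 1.80 min/unit


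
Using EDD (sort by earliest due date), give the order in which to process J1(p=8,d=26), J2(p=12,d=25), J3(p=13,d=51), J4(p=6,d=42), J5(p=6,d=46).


EDD: sort by earliest due date
  J2: d=25, p=12
  J1: d=26, p=8
  J4: d=42, p=6
  J5: d=46, p=6
  J3: d=51, p=13
Order: J2 → J1 → J4 → J5 → J3


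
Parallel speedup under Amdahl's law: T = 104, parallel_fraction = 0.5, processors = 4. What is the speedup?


Amdahl's law: T_p = T × ((1-p) + p/N)
= 104 × ((1-0.5) + 0.5/4)
= 104 × (0.50 + 0.1250)
= 104 × 0.6250
= 65.00
Speedup = 104/65.00
= 1.60×


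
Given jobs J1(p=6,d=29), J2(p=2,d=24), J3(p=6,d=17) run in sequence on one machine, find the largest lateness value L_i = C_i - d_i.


Lateness per job (L = C - d):
  J1: C=6, d=29, L=-23
  J2: C=8, d=24, L=-16
  J3: C=14, d=17, L=-3
Lmax = max(-23, -16, -3)
= -3


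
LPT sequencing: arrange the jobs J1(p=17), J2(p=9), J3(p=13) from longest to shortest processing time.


LPT: sort by longest processing time first
  J1: p=17
  J3: p=13
  J2: p=9
Order: J1 → J3 → J2


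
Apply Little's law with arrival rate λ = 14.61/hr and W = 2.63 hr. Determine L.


Little's law: L = λ × W
= 14.61 × 2.63
= 38.42


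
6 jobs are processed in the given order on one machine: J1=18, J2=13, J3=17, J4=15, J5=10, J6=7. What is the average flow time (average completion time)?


Completion times:
  J1: completes at 18
  J2: completes at 31
  J3: completes at 48
  J4: completes at 63
  J5: completes at 73
  J6: completes at 80
Sum = 313
Average = 313/6
= 52.17


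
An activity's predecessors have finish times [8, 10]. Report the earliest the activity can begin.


ES = max of all predecessor completion times
Predecessors: [8, 10]
ES = max(8, 10)
= 10


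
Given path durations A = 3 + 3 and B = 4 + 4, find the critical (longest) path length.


Path A: 3 + 3 = 6
Path B: 4 + 4 = 8
Critical path = longest = max(6, 8)
= 8 (Path B)


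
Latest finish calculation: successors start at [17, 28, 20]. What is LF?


LF = min of all successor start times
Successors start at: [17, 28, 20]
LF = min(17, 28, 20)
= 17


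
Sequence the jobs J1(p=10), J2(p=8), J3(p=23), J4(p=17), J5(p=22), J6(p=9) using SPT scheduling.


SPT: sort by shortest processing time
  J2: p=8
  J6: p=9
  J1: p=10
  J4: p=17
  J5: p=22
  J3: p=23
Order: J2 → J6 → J1 → J4 → J5 → J3


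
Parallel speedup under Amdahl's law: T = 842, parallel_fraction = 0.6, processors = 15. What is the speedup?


Amdahl's law: T_p = T × ((1-p) + p/N)
= 842 × ((1-0.6) + 0.6/15)
= 842 × (0.40 + 0.0400)
= 842 × 0.4400
= 370.48
Speedup = 842/370.48
= 2.27×


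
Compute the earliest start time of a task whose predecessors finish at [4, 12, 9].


ES = max of all predecessor completion times
Predecessors: [4, 12, 9]
ES = max(4, 12, 9)
= 12


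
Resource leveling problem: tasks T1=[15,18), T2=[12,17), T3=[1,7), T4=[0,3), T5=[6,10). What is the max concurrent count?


Check each time point for overlaps:
  t=1: 2 tasks active (T3, T4)
Max concurrent = 2


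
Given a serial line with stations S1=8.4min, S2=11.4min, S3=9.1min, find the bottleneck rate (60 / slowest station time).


Bottleneck = longest station time
Station times: [8.4, 11.4, 9.1]
Max = 11.4 min
Rate = 60 / 11.4
= 5.26 units/hour (bottleneck: 11.4min)


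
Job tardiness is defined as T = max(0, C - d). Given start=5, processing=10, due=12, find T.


Completion = start + processing = 5 + 10 = 15
Tardiness = max(0, C - d) = max(0, 15 - 12)
= max(0, 3)
= 3


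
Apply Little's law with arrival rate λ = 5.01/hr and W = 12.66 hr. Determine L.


Little's law: L = λ × W
= 5.01 × 12.66
= 63.43


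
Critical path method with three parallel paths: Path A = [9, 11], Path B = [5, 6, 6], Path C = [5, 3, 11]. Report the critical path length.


Path A: 9 + 11 = 20
Path B: 5 + 6 + 6 = 17
Path C: 5 + 3 + 11 = 19
Critical path = longest = max(20, 17, 19)
= 20 (Path A)


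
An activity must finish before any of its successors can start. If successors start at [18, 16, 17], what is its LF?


LF = min of all successor start times
Successors start at: [18, 16, 17]
LF = min(18, 16, 17)
= 16


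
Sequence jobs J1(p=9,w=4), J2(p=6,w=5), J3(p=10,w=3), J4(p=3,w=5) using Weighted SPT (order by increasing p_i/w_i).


WSPT (Smith's rule): sort by p/w ascending
  J4: p/w = 3/5 = 0.600
  J2: p/w = 6/5 = 1.200
  J1: p/w = 9/4 = 2.250
  J3: p/w = 10/3 = 3.333
Order: J4 → J2 → J1 → J3


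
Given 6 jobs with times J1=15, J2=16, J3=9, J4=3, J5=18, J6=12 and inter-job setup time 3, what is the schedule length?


Makespan = Σ processing + (n-1) × setup
= (15 + 16 + 9 + 3 + 18 + 12) + (6-1)×3
= 73 + 15
= 88 time units


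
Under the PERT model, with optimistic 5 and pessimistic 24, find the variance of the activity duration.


σ² = ((p - o) / 6)² = (p - o)² / 36
= (24 - 5)² / 36
= 19² / 36
= 361 / 36
= 10.0278


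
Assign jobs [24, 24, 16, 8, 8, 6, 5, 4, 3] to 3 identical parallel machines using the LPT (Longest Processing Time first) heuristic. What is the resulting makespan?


Jobs (LPT sorted): [24, 24, 16, 8, 8, 6, 5, 4, 3]
Machines: 3
  J=24 → Machine 1 (load: 0+24=24)
  J=24 → Machine 2 (load: 0+24=24)
  J=16 → Machine 3 (load: 0+16=16)
  J=8 → Machine 3 (load: 16+8=24)
  J=8 → Machine 1 (load: 24+8=32)
  J=6 → Machine 2 (load: 24+6=30)
  J=5 → Machine 3 (load: 24+5=29)
  J=4 → Machine 3 (load: 29+4=33)
  J=3 → Machine 2 (load: 30+3=33)
Machine loads: [32, 33, 33]
Makespan = max = 33 time units


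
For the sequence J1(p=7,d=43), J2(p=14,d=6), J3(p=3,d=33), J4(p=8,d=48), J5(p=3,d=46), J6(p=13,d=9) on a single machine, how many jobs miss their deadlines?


Completion vs due date:
  J1: C=7, d=43 → on time
  J2: C=21, d=6 → TARDY
  J3: C=24, d=33 → on time
  J4: C=32, d=48 → on time
  J5: C=35, d=46 → on time
  J6: C=48, d=9 → TARDY
Tardy jobs: J2, J6
Count = 2


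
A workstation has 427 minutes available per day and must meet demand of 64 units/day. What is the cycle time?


Cycle time = available time / demand
= 427 / 64
= 6.67 min/unit


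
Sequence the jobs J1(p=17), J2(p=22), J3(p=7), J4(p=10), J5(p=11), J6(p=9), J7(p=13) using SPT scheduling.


SPT: sort by shortest processing time
  J3: p=7
  J6: p=9
  J4: p=10
  J5: p=11
  J7: p=13
  J1: p=17
  J2: p=22
Order: J3 → J6 → J4 → J5 → J7 → J1 → J2


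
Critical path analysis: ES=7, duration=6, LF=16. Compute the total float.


EF = ES + duration = 7 + 6 = 13
LS = LF - duration = 16 - 6 = 10
Total Float = LF - EF = 16 - 13
(or LS - ES = 10 - 7)
= 3


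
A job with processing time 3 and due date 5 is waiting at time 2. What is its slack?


Slack = due - current_time - processing
= 5 - 2 - 3
= 0


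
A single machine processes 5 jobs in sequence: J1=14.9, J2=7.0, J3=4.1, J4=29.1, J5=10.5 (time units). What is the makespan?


Sequential makespan: sum all processing times
= 14.9 + 7.0 + 4.1 + 29.1 + 10.5
= 65.6 time units


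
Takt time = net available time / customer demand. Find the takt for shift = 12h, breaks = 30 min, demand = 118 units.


Available = 12×60 - 30 = 690 min
Takt time = 690 / 118
= 5.85 min/unit


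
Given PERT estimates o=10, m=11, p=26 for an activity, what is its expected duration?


te = (o + 4m + p) / 6
= (10 + 4×11 + 26) / 6
= (10 + 44 + 26) / 6
= 80 / 6
= 13.33


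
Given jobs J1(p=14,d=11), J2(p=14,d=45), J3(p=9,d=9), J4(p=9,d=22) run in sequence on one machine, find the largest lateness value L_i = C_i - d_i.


Lateness per job (L = C - d):
  J1: C=14, d=11, L=3
  J2: C=28, d=45, L=-17
  J3: C=37, d=9, L=28
  J4: C=46, d=22, L=24
Lmax = max(3, -17, 28, 24)
= 28


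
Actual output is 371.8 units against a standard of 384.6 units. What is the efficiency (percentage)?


Efficiency = (actual / standard) × 100
= (371.8 / 384.6) × 100
= 96.7%


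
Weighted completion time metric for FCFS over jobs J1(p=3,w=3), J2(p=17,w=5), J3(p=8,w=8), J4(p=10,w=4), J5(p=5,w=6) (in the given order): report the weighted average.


Completion times:
  J1: C=3, w×C=3×3=9
  J2: C=20, w×C=5×20=100
  J3: C=28, w×C=8×28=224
  J4: C=38, w×C=4×38=152
  J5: C=43, w×C=6×43=258
Sum w×C = 743
Sum w = 26
Weighted avg = 743/26
= 28.58


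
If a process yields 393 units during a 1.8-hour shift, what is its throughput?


Throughput = units / time
= 393 / 1.8
= 218.3 units/hour


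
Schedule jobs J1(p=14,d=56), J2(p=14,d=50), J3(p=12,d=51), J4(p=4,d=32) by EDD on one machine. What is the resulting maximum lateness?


EDD order: J4 → J2 → J3 → J1
Completion and lateness:
  J4: C=4, d=32, L=4-32=-28
  J2: C=18, d=50, L=18-50=-32
  J3: C=30, d=51, L=30-51=-21
  J1: C=44, d=56, L=44-56=-12
Lmax = max(-28, -32, -21, -12)
= -12


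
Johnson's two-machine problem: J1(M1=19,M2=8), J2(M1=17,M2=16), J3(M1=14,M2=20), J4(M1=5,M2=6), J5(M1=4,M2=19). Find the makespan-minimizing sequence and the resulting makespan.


Johnson's rule:
Group 1 (M1≤M2, sort by M1): ['J5', 'J4', 'J3']
Group 2 (M1>M2, sort desc M2): ['J2', 'J1']
Sequence: J5 → J4 → J3 → J2 → J1
Makespan calculation:
  J5: M1 done=4, M2 done=23
  J4: M1 done=9, M2 done=29
  J3: M1 done=23, M2 done=49
  J2: M1 done=40, M2 done=65
  J1: M1 done=59, M2 done=73
= Sequence: J5 → J4 → J3 → J2 → J1, Makespan: 73


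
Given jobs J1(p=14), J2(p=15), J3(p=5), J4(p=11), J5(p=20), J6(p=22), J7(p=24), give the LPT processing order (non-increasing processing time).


LPT: sort by longest processing time first
  J7: p=24
  J6: p=22
  J5: p=20
  J2: p=15
  J1: p=14
  J4: p=11
  J3: p=5
Order: J7 → J6 → J5 → J2 → J1 → J4 → J3


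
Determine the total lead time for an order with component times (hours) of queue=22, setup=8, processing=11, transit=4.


Lead time = queue + setup + processing + transit
= 22 + 8 + 11 + 4
= 45 hours


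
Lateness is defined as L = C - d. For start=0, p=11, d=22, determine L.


Completion = 0 + 11 = 11
Lateness = C - d = 11 - 22
= -11


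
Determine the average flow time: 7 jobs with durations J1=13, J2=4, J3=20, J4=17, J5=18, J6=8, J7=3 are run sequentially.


Completion times:
  J1: completes at 13
  J2: completes at 17
  J3: completes at 37
  J4: completes at 54
  J5: completes at 72
  J6: completes at 80
  J7: completes at 83
Sum = 356
Average = 356/7
= 50.86


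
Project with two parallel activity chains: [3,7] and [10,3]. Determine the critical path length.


Path A: 3 + 7 = 10
Path B: 10 + 3 = 13
Critical path = longest = max(10, 13)
= 13 (Path B)


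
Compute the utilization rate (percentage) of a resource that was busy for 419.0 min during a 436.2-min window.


Utilization = busy / total × 100
= 419.0 / 436.2 × 100
= 96.1%


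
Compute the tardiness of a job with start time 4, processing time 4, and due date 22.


Completion = start + processing = 4 + 4 = 8
Tardiness = max(0, C - d) = max(0, 8 - 22)
= max(0, -14)
= 0


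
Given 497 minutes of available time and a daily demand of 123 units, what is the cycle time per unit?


Cycle time = available time / demand
= 497 / 123
= 4.04 min/unit


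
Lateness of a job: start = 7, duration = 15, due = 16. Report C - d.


Completion = 7 + 15 = 22
Lateness = C - d = 22 - 16
= 6


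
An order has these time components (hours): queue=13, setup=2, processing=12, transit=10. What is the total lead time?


Lead time = queue + setup + processing + transit
= 13 + 2 + 12 + 10
= 37 hours


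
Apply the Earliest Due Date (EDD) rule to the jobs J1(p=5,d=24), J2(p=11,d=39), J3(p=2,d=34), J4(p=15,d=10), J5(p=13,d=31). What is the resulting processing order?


EDD: sort by earliest due date
  J4: d=10, p=15
  J1: d=24, p=5
  J5: d=31, p=13
  J3: d=34, p=2
  J2: d=39, p=11
Order: J4 → J1 → J5 → J3 → J2


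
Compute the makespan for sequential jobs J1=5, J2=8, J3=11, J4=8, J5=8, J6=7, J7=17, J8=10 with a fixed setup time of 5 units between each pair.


Makespan = Σ processing + (n-1) × setup
= (5 + 8 + 11 + 8 + 8 + 7 + 17 + 10) + (8-1)×5
= 74 + 35
= 109 time units


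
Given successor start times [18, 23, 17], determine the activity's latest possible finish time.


LF = min of all successor start times
Successors start at: [18, 23, 17]
LF = min(18, 23, 17)
= 17


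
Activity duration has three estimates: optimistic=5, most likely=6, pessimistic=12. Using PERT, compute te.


te = (o + 4m + p) / 6
= (5 + 4×6 + 12) / 6
= (5 + 24 + 12) / 6
= 41 / 6
= 6.83


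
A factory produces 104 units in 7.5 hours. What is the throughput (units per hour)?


Throughput = units / time
= 104 / 7.5
= 13.9 units/hour


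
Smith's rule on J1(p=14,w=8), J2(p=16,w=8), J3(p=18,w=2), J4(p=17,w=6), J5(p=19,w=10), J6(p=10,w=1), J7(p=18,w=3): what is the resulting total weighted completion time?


WSPT order (by p/w): J1 → J5 → J2 → J4 → J7 → J3 → J6
  J1: C=14, w·C=8×14=112
  J5: C=33, w·C=10×33=330
  J2: C=49, w·C=8×49=392
  J4: C=66, w·C=6×66=396
  J7: C=84, w·C=3×84=252
  J3: C=102, w·C=2×102=204
  J6: C=112, w·C=1×112=112
Σ w·C = 1798
= 1798


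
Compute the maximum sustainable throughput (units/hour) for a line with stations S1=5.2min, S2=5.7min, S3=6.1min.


Bottleneck = longest station time
Station times: [5.2, 5.7, 6.1]
Max = 6.1 min
Rate = 60 / 6.1
= 9.84 units/hour (bottleneck: 6.1min)


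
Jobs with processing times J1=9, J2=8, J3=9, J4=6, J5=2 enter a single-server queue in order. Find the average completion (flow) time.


Completion times:
  J1: completes at 9
  J2: completes at 17
  J3: completes at 26
  J4: completes at 32
  J5: completes at 34
Sum = 118
Average = 118/5
= 23.60


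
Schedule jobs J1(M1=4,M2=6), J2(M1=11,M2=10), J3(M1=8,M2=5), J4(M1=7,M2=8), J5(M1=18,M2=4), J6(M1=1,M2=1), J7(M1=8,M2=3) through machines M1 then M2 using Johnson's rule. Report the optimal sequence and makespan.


Johnson's rule:
Group 1 (M1≤M2, sort by M1): ['J6', 'J1', 'J4']
Group 2 (M1>M2, sort desc M2): ['J2', 'J3', 'J5', 'J7']
Sequence: J6 → J1 → J4 → J2 → J3 → J5 → J7
Makespan calculation:
  J6: M1 done=1, M2 done=2
  J1: M1 done=5, M2 done=11
  J4: M1 done=12, M2 done=20
  J2: M1 done=23, M2 done=33
  J3: M1 done=31, M2 done=38
  J5: M1 done=49, M2 done=53
  J7: M1 done=57, M2 done=60
= Sequence: J6 → J1 → J4 → J2 → J3 → J5 → J7, Makespan: 60


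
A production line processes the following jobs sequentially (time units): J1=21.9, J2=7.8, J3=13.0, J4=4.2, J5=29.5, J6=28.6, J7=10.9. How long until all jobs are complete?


Sequential makespan: sum all processing times
= 21.9 + 7.8 + 13.0 + 4.2 + 29.5 + 28.6 + 10.9
= 115.9 time units


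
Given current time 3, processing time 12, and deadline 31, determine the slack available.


Slack = due - current_time - processing
= 31 - 3 - 12
= 16


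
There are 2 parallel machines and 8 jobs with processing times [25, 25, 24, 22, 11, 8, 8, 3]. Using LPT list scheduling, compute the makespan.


Jobs (LPT sorted): [25, 25, 24, 22, 11, 8, 8, 3]
Machines: 2
  J=25 → Machine 1 (load: 0+25=25)
  J=25 → Machine 2 (load: 0+25=25)
  J=24 → Machine 1 (load: 25+24=49)
  J=22 → Machine 2 (load: 25+22=47)
  J=11 → Machine 2 (load: 47+11=58)
  J=8 → Machine 1 (load: 49+8=57)
  J=8 → Machine 1 (load: 57+8=65)
  J=3 → Machine 2 (load: 58+3=61)
Machine loads: [65, 61]
Makespan = max = 65 time units


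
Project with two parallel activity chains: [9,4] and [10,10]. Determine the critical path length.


Path A: 9 + 4 = 13
Path B: 10 + 10 = 20
Critical path = longest = max(13, 20)
= 20 (Path B)


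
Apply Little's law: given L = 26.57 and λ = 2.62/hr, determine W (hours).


Little's law: L = λW → W = L / λ
= 26.57 / 2.62
= 10.14 hours


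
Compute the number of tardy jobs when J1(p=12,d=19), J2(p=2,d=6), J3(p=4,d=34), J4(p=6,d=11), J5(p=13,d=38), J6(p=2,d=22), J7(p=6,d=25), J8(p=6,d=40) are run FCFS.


Completion vs due date:
  J1: C=12, d=19 → on time
  J2: C=14, d=6 → TARDY
  J3: C=18, d=34 → on time
  J4: C=24, d=11 → TARDY
  J5: C=37, d=38 → on time
  J6: C=39, d=22 → TARDY
  J7: C=45, d=25 → TARDY
  J8: C=51, d=40 → TARDY
Tardy jobs: J2, J4, J6, J7, J8
Count = 5


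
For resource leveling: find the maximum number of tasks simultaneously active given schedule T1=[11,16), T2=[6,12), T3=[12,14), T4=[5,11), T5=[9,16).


Check each time point for overlaps:
  t=9: 3 tasks active (T2, T4, T5)
Max concurrent = 3


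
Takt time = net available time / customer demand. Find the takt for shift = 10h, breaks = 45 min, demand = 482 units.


Available = 10×60 - 45 = 555 min
Takt time = 555 / 482
= 1.15 min/unit


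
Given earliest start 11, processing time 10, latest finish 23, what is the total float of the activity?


EF = ES + duration = 11 + 10 = 21
LS = LF - duration = 23 - 10 = 13
Total Float = LF - EF = 23 - 21
(or LS - ES = 13 - 11)
= 2


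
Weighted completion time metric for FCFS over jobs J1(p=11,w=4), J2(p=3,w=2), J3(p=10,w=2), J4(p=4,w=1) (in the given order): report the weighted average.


Completion times:
  J1: C=11, w×C=4×11=44
  J2: C=14, w×C=2×14=28
  J3: C=24, w×C=2×24=48
  J4: C=28, w×C=1×28=28
Sum w×C = 148
Sum w = 9
Weighted avg = 148/9
= 16.44


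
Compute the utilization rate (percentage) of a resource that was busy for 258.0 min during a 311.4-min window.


Utilization = busy / total × 100
= 258.0 / 311.4 × 100
= 82.9%


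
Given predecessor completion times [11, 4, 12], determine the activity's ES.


ES = max of all predecessor completion times
Predecessors: [11, 4, 12]
ES = max(11, 4, 12)
= 12


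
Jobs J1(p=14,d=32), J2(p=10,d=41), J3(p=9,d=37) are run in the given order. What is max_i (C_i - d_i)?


Lateness per job (L = C - d):
  J1: C=14, d=32, L=-18
  J2: C=24, d=41, L=-17
  J3: C=33, d=37, L=-4
Lmax = max(-18, -17, -4)
= -4


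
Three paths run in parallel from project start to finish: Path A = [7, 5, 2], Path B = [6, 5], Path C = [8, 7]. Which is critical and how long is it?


Path A: 7 + 5 + 2 = 14
Path B: 6 + 5 = 11
Path C: 8 + 7 = 15
Critical path = longest = max(14, 11, 15)
= 15 (Path C)


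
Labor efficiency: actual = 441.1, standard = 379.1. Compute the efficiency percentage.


Efficiency = (actual / standard) × 100
= (441.1 / 379.1) × 100
= 116.4%


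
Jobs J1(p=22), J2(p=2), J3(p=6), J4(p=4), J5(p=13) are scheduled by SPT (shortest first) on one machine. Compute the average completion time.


SPT order: J2 → J4 → J3 → J5 → J1
Completion times:
  J2: C=2
  J4: C=6
  J3: C=12
  J5: C=25
  J1: C=47
Sum = 92, n = 5
Mean flow = 92/5
= 18.40


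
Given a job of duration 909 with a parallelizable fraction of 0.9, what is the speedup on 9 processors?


Amdahl's law: T_p = T × ((1-p) + p/N)
= 909 × ((1-0.9) + 0.9/9)
= 909 × (0.10 + 0.1000)
= 909 × 0.2000
= 181.80
Speedup = 909/181.80
= 5.00×


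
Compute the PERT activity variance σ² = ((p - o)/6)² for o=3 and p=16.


σ² = ((p - o) / 6)² = (p - o)² / 36
= (16 - 3)² / 36
= 13² / 36
= 169 / 36
= 4.6944


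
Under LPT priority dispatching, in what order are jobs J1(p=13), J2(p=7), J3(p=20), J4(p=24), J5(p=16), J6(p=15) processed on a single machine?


LPT: sort by longest processing time first
  J4: p=24
  J3: p=20
  J5: p=16
  J6: p=15
  J1: p=13
  J2: p=7
Order: J4 → J3 → J5 → J6 → J1 → J2


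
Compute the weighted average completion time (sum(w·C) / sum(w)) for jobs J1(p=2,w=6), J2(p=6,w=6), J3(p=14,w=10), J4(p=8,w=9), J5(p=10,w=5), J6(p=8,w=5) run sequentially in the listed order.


Completion times:
  J1: C=2, w×C=6×2=12
  J2: C=8, w×C=6×8=48
  J3: C=22, w×C=10×22=220
  J4: C=30, w×C=9×30=270
  J5: C=40, w×C=5×40=200
  J6: C=48, w×C=5×48=240
Sum w×C = 990
Sum w = 41
Weighted avg = 990/41
= 24.15


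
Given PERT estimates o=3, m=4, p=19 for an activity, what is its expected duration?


te = (o + 4m + p) / 6
= (3 + 4×4 + 19) / 6
= (3 + 16 + 19) / 6
= 38 / 6
= 6.33


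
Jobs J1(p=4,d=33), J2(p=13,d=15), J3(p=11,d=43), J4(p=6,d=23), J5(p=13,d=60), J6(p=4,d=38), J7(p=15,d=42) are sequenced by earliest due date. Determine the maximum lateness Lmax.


EDD order: J2 → J4 → J1 → J6 → J7 → J3 → J5
Completion and lateness:
  J2: C=13, d=15, L=13-15=-2
  J4: C=19, d=23, L=19-23=-4
  J1: C=23, d=33, L=23-33=-10
  J6: C=27, d=38, L=27-38=-11
  J7: C=42, d=42, L=42-42=0
  J3: C=53, d=43, L=53-43=10
  J5: C=66, d=60, L=66-60=6
Lmax = max(-2, -4, -10, -11, 0, 10, 6)
= 10


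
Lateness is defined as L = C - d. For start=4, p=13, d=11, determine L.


Completion = 4 + 13 = 17
Lateness = C - d = 17 - 11
= 6


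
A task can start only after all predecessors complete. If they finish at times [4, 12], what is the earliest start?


ES = max of all predecessor completion times
Predecessors: [4, 12]
ES = max(4, 12)
= 12


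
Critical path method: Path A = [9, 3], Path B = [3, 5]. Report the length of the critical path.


Path A: 9 + 3 = 12
Path B: 3 + 5 = 8
Critical path = longest = max(12, 8)
= 12 (Path A)


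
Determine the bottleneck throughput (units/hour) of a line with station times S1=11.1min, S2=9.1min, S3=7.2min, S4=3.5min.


Bottleneck = longest station time
Station times: [11.1, 9.1, 7.2, 3.5]
Max = 11.1 min
Rate = 60 / 11.1
= 5.41 units/hour (bottleneck: 11.1min)


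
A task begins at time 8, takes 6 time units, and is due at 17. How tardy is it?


Completion = start + processing = 8 + 6 = 14
Tardiness = max(0, C - d) = max(0, 14 - 17)
= max(0, -3)
= 0


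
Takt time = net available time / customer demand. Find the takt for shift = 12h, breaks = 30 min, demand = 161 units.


Available = 12×60 - 30 = 690 min
Takt time = 690 / 161
= 4.29 min/unit


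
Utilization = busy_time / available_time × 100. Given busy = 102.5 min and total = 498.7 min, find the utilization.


Utilization = busy / total × 100
= 102.5 / 498.7 × 100
= 20.6%


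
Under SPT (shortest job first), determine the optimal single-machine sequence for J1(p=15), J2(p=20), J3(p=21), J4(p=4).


SPT: sort by shortest processing time
  J4: p=4
  J1: p=15
  J2: p=20
  J3: p=21
Order: J4 → J1 → J2 → J3


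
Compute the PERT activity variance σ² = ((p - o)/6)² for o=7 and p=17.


σ² = ((p - o) / 6)² = (p - o)² / 36
= (17 - 7)² / 36
= 10² / 36
= 100 / 36
= 2.7778


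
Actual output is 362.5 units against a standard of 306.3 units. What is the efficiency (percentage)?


Efficiency = (actual / standard) × 100
= (362.5 / 306.3) × 100
= 118.3%


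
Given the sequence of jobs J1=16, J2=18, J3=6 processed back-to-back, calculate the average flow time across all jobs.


Completion times:
  J1: completes at 16
  J2: completes at 34
  J3: completes at 40
Sum = 90
Average = 90/3
= 30.00


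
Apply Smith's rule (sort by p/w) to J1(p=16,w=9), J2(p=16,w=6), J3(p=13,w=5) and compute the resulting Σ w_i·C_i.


WSPT order (by p/w): J1 → J3 → J2
  J1: C=16, w·C=9×16=144
  J3: C=29, w·C=5×29=145
  J2: C=45, w·C=6×45=270
Σ w·C = 559
= 559


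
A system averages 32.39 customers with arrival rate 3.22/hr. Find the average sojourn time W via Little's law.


Little's law: L = λW → W = L / λ
= 32.39 / 3.22
= 10.06 hours


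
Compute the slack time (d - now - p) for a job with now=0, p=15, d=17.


Slack = due - current_time - processing
= 17 - 0 - 15
= 2


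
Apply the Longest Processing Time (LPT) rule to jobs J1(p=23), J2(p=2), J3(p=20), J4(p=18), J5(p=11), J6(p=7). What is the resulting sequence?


LPT: sort by longest processing time first
  J1: p=23
  J3: p=20
  J4: p=18
  J5: p=11
  J6: p=7
  J2: p=2
Order: J1 → J3 → J4 → J5 → J6 → J2


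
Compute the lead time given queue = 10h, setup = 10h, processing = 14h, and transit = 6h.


Lead time = queue + setup + processing + transit
= 10 + 10 + 14 + 6
= 40 hours


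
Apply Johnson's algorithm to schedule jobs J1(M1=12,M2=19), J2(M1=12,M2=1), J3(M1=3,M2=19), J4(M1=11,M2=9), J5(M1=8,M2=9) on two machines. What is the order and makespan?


Johnson's rule:
Group 1 (M1≤M2, sort by M1): ['J3', 'J5', 'J1']
Group 2 (M1>M2, sort desc M2): ['J4', 'J2']
Sequence: J3 → J5 → J1 → J4 → J2
Makespan calculation:
  J3: M1 done=3, M2 done=22
  J5: M1 done=11, M2 done=31
  J1: M1 done=23, M2 done=50
  J4: M1 done=34, M2 done=59
  J2: M1 done=46, M2 done=60
= Sequence: J3 → J5 → J1 → J4 → J2, Makespan: 60


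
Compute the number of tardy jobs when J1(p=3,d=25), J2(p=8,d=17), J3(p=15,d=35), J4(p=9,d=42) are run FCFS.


Completion vs due date:
  J1: C=3, d=25 → on time
  J2: C=11, d=17 → on time
  J3: C=26, d=35 → on time
  J4: C=35, d=42 → on time
Tardy jobs: none
Count = 0


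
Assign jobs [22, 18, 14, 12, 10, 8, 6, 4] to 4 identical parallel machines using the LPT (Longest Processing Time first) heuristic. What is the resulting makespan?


Jobs (LPT sorted): [22, 18, 14, 12, 10, 8, 6, 4]
Machines: 4
  J=22 → Machine 1 (load: 0+22=22)
  J=18 → Machine 2 (load: 0+18=18)
  J=14 → Machine 3 (load: 0+14=14)
  J=12 → Machine 4 (load: 0+12=12)
  J=10 → Machine 4 (load: 12+10=22)
  J=8 → Machine 3 (load: 14+8=22)
  J=6 → Machine 2 (load: 18+6=24)
  J=4 → Machine 1 (load: 22+4=26)
Machine loads: [26, 24, 22, 22]
Makespan = max = 26 time units


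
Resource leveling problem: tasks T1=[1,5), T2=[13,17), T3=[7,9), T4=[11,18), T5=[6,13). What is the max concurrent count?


Check each time point for overlaps:
  t=7: 2 tasks active (T3, T5)
Max concurrent = 2


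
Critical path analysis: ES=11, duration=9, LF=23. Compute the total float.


EF = ES + duration = 11 + 9 = 20
LS = LF - duration = 23 - 9 = 14
Total Float = LF - EF = 23 - 20
(or LS - ES = 14 - 11)
= 3


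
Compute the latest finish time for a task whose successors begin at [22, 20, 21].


LF = min of all successor start times
Successors start at: [22, 20, 21]
LF = min(22, 20, 21)
= 20


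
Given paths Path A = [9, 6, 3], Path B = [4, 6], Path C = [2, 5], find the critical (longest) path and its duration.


Path A: 9 + 6 + 3 = 18
Path B: 4 + 6 = 10
Path C: 2 + 5 = 7
Critical path = longest = max(18, 10, 7)
= 18 (Path A)


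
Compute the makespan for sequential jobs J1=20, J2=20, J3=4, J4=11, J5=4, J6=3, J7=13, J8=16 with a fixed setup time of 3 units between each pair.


Makespan = Σ processing + (n-1) × setup
= (20 + 20 + 4 + 11 + 4 + 3 + 13 + 16) + (8-1)×3
= 91 + 21
= 112 time units


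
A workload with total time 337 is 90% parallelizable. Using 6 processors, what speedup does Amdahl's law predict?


Amdahl's law: T_p = T × ((1-p) + p/N)
= 337 × ((1-0.9) + 0.9/6)
= 337 × (0.10 + 0.1500)
= 337 × 0.2500
= 84.25
Speedup = 337/84.25
= 4.00×


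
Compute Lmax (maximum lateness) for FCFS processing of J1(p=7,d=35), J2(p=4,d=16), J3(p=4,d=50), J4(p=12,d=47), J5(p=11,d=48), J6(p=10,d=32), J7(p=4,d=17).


Lateness per job (L = C - d):
  J1: C=7, d=35, L=-28
  J2: C=11, d=16, L=-5
  J3: C=15, d=50, L=-35
  J4: C=27, d=47, L=-20
  J5: C=38, d=48, L=-10
  J6: C=48, d=32, L=16
  J7: C=52, d=17, L=35
Lmax = max(-28, -5, -35, -20, -10, 16, 35)
= 35


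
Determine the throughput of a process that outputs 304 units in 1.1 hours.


Throughput = units / time
= 304 / 1.1
= 276.4 units/hour


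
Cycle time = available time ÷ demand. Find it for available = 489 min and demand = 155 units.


Cycle time = available time / demand
= 489 / 155
= 3.15 min/unit


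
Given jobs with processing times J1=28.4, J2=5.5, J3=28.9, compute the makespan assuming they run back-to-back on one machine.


Sequential makespan: sum all processing times
= 28.4 + 5.5 + 28.9
= 62.8 time units


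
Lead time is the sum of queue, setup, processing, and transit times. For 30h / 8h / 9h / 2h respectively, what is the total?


Lead time = queue + setup + processing + transit
= 30 + 8 + 9 + 2
= 49 hours


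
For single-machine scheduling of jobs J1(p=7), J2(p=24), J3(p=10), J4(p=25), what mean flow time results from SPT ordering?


SPT order: J1 → J3 → J2 → J4
Completion times:
  J1: C=7
  J3: C=17
  J2: C=41
  J4: C=66
Sum = 131, n = 4
Mean flow = 131/4
= 32.75


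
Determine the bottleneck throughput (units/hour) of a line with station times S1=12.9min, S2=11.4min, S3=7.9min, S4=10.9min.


Bottleneck = longest station time
Station times: [12.9, 11.4, 7.9, 10.9]
Max = 12.9 min
Rate = 60 / 12.9
= 4.65 units/hour (bottleneck: 12.9min)


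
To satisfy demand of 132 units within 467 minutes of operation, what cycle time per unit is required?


Cycle time = available time / demand
= 467 / 132
= 3.54 min/unit


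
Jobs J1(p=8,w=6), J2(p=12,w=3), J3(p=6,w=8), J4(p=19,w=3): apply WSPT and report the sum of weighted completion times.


WSPT order (by p/w): J3 → J1 → J2 → J4
  J3: C=6, w·C=8×6=48
  J1: C=14, w·C=6×14=84
  J2: C=26, w·C=3×26=78
  J4: C=45, w·C=3×45=135
Σ w·C = 345
= 345


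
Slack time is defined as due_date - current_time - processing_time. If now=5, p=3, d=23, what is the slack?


Slack = due - current_time - processing
= 23 - 5 - 3
= 15


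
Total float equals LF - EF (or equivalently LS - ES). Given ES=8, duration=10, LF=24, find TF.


EF = ES + duration = 8 + 10 = 18
LS = LF - duration = 24 - 10 = 14
Total Float = LF - EF = 24 - 18
(or LS - ES = 14 - 8)
= 6


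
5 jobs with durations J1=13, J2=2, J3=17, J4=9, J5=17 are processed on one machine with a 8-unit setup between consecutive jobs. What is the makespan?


Makespan = Σ processing + (n-1) × setup
= (13 + 2 + 17 + 9 + 17) + (5-1)×8
= 58 + 32
= 90 time units


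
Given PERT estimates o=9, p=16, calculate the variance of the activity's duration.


σ² = ((p - o) / 6)² = (p - o)² / 36
= (16 - 9)² / 36
= 7² / 36
= 49 / 36
= 1.3611


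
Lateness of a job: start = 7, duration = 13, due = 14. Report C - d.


Completion = 7 + 13 = 20
Lateness = C - d = 20 - 14
= 6


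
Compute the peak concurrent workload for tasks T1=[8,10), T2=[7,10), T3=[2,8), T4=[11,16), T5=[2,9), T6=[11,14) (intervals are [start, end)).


Check each time point for overlaps:
  t=7: 3 tasks active (T2, T3, T5)
Max concurrent = 3


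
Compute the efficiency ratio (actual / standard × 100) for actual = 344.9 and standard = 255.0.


Efficiency = (actual / standard) × 100
= (344.9 / 255.0) × 100
= 135.3%


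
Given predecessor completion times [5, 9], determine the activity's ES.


ES = max of all predecessor completion times
Predecessors: [5, 9]
ES = max(5, 9)
= 9


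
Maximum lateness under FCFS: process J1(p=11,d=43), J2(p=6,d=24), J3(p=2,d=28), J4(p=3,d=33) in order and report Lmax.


Lateness per job (L = C - d):
  J1: C=11, d=43, L=-32
  J2: C=17, d=24, L=-7
  J3: C=19, d=28, L=-9
  J4: C=22, d=33, L=-11
Lmax = max(-32, -7, -9, -11)
= -7


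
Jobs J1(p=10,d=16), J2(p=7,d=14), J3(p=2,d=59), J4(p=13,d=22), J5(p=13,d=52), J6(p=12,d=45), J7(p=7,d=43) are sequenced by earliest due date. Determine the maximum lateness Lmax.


EDD order: J2 → J1 → J4 → J7 → J6 → J5 → J3
Completion and lateness:
  J2: C=7, d=14, L=7-14=-7
  J1: C=17, d=16, L=17-16=1
  J4: C=30, d=22, L=30-22=8
  J7: C=37, d=43, L=37-43=-6
  J6: C=49, d=45, L=49-45=4
  J5: C=62, d=52, L=62-52=10
  J3: C=64, d=59, L=64-59=5
Lmax = max(-7, 1, 8, -6, 4, 10, 5)
= 10


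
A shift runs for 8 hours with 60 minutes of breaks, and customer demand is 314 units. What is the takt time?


Available = 8×60 - 60 = 420 min
Takt time = 420 / 314
= 1.34 min/unit


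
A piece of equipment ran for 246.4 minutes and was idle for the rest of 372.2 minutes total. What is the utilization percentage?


Utilization = busy / total × 100
= 246.4 / 372.2 × 100
= 66.2%


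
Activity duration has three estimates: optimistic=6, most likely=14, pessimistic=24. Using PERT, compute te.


te = (o + 4m + p) / 6
= (6 + 4×14 + 24) / 6
= (6 + 56 + 24) / 6
= 86 / 6
= 14.33


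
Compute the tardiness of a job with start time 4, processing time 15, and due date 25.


Completion = start + processing = 4 + 15 = 19
Tardiness = max(0, C - d) = max(0, 19 - 25)
= max(0, -6)
= 0


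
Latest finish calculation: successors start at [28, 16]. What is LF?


LF = min of all successor start times
Successors start at: [28, 16]
LF = min(28, 16)
= 16


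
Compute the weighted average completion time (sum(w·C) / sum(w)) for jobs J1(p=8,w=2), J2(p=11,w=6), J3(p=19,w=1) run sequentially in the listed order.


Completion times:
  J1: C=8, w×C=2×8=16
  J2: C=19, w×C=6×19=114
  J3: C=38, w×C=1×38=38
Sum w×C = 168
Sum w = 9
Weighted avg = 168/9
= 18.67


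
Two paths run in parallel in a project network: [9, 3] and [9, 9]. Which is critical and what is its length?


Path A: 9 + 3 = 12
Path B: 9 + 9 = 18
Critical path = longest = max(12, 18)
= 18 (Path B)


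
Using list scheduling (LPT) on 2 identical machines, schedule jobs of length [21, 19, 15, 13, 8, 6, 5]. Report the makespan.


Jobs (LPT sorted): [21, 19, 15, 13, 8, 6, 5]
Machines: 2
  J=21 → Machine 1 (load: 0+21=21)
  J=19 → Machine 2 (load: 0+19=19)
  J=15 → Machine 2 (load: 19+15=34)
  J=13 → Machine 1 (load: 21+13=34)
  J=8 → Machine 1 (load: 34+8=42)
  J=6 → Machine 2 (load: 34+6=40)
  J=5 → Machine 2 (load: 40+5=45)
Machine loads: [42, 45]
Makespan = max = 45 time units
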